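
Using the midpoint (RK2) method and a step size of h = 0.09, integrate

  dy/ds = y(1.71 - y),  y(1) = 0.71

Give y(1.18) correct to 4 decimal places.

Midpoint: k1 = f(s_n, y_n); k2 = f(s_n + h/2, y_n + (h/2)·k1); y_{n+1} = y_n + h·k2.
s=1.000000, y=0.710000:
  k1 = f(1.000000, 0.710000) = 0.710000
  k2 = f(1.045000, 0.741950) = 0.718245
  y ← 0.710000 + 0.09·0.718245 = 0.774642
s=1.090000, y=0.774642:
  k1 = f(1.090000, 0.774642) = 0.724568
  k2 = f(1.135000, 0.807248) = 0.728745
  y ← 0.774642 + 0.09·0.728745 = 0.840229
y(1.18) ≈ 0.8402

0.8402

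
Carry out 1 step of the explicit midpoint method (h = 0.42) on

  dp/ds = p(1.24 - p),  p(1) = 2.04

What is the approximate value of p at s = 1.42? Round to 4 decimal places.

Midpoint: k1 = f(s_n, p_n); k2 = f(s_n + h/2, p_n + (h/2)·k1); p_{n+1} = p_n + h·k2.
s=1.000000, p=2.040000:
  k1 = f(1.000000, 2.040000) = -1.632000
  k2 = f(1.210000, 1.697280) = -0.776132
  p ← 2.040000 + 0.42·(-0.776132) = 1.714024
p(1.42) ≈ 1.7140

1.7140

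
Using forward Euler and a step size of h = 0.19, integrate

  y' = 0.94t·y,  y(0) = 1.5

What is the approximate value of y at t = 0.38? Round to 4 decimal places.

Euler: y_{n+1} = y_n + h·f(t_n, y_n).
t=0.000000, y=1.500000: f=0.000000 → y ← 1.500000 + 0.19·0.000000 = 1.500000
t=0.190000, y=1.500000: f=0.267900 → y ← 1.500000 + 0.19·0.267900 = 1.550901
y(0.38) ≈ 1.5509

1.5509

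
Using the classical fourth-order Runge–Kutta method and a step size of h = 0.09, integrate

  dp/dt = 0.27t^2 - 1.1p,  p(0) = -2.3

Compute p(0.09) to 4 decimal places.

RK4: k1 = f(t_n, p_n); k2 = f(t_n + h/2, p_n + (h/2)·k1); k3 = f(t_n + h/2, p_n + (h/2)·k2); k4 = f(t_n + h, p_n + h·k3); p_{n+1} = p_n + (h/6)·(k1 + 2k2 + 2k3 + k4).
t=0.000000, p=-2.300000:
  k1 = f(0.000000, -2.300000) = 2.530000
  k2 = f(0.045000, -2.186150) = 2.405312
  k3 = f(0.045000, -2.191761) = 2.411484
  k4 = f(0.090000, -2.082966) = 2.293450
  p ← -2.300000 + (0.09/6)·(k1 + 2k2 + 2k3 + k4) = -2.083144
p(0.09) ≈ -2.0831

-2.0831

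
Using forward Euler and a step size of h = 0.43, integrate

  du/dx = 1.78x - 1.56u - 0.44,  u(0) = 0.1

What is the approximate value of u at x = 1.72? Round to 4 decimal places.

Euler: u_{n+1} = u_n + h·f(x_n, u_n).
x=0.000000, u=0.100000: f=-0.596000 → u ← 0.100000 + 0.43·(-0.596000) = -0.156280
x=0.430000, u=-0.156280: f=0.569197 → u ← -0.156280 + 0.43·0.569197 = 0.088475
x=0.860000, u=0.088475: f=0.952780 → u ← 0.088475 + 0.43·0.952780 = 0.498170
x=1.290000, u=0.498170: f=1.079055 → u ← 0.498170 + 0.43·1.079055 = 0.962164
u(1.72) ≈ 0.9622

0.9622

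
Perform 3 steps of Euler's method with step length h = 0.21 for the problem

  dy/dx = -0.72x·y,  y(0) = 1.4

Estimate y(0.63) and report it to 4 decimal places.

Euler: y_{n+1} = y_n + h·f(x_n, y_n).
x=0.000000, y=1.400000: f=0.000000 → y ← 1.400000 + 0.21·0.000000 = 1.400000
x=0.210000, y=1.400000: f=-0.211680 → y ← 1.400000 + 0.21·(-0.211680) = 1.355547
x=0.420000, y=1.355547: f=-0.409917 → y ← 1.355547 + 0.21·(-0.409917) = 1.269465
y(0.63) ≈ 1.2695

1.2695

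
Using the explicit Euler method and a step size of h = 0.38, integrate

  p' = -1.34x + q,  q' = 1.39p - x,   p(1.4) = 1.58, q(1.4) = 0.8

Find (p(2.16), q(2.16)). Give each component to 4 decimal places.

0.6837, 1.0447

Euler on (p,q): p_{n+1} = p_n + h·p', q_{n+1} = q_n + h·q'.
1.400000: (1.580000, 0.800000); f=(-1.076000, 0.796200) → (1.171120, 1.102556)
1.780000: (1.171120, 1.102556); f=(-1.282644, -0.152143) → (0.683715, 1.044742)
(p(2.16), q(2.16)) ≈ (0.6837, 1.0447)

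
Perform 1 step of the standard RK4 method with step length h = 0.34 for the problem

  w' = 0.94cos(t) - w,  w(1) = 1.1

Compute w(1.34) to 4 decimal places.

0.8857

RK4: k1 = f(t_n, w_n); k2 = f(t_n + h/2, w_n + (h/2)·k1); k3 = f(t_n + h/2, w_n + (h/2)·k2); k4 = f(t_n + h, w_n + h·k3); w_{n+1} = w_n + (h/6)·(k1 + 2k2 + 2k3 + k4).
t=1.000000, w=1.100000:
  k1 = f(1.000000, 1.100000) = -0.592116
  k2 = f(1.170000, 0.999340) = -0.632598
  k3 = f(1.170000, 0.992458) = -0.625716
  k4 = f(1.340000, 0.887257) = -0.672229
  w ← 1.100000 + (0.34/6)·(k1 + 2k2 + 2k3 + k4) = 0.885745
w(1.34) ≈ 0.8857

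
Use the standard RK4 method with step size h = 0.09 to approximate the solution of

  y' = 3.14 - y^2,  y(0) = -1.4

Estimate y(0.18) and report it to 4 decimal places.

RK4: k1 = f(x_n, y_n); k2 = f(x_n + h/2, y_n + (h/2)·k1); k3 = f(x_n + h/2, y_n + (h/2)·k2); k4 = f(x_n + h, y_n + h·k3); y_{n+1} = y_n + (h/6)·(k1 + 2k2 + 2k3 + k4).
x=0.000000, y=-1.400000:
  k1 = f(0.000000, -1.400000) = 1.180000
  k2 = f(0.045000, -1.346900) = 1.325860
  k3 = f(0.045000, -1.340336) = 1.343499
  k4 = f(0.090000, -1.279085) = 1.503941
  y ← -1.400000 + (0.09/6)·(k1 + 2k2 + 2k3 + k4) = -1.279660
x=0.090000, y=-1.279660:
  k1 = f(0.090000, -1.279660) = 1.502470
  k2 = f(0.135000, -1.212049) = 1.670937
  k3 = f(0.135000, -1.204468) = 1.689257
  k4 = f(0.180000, -1.127627) = 1.868457
  y ← -1.279660 + (0.09/6)·(k1 + 2k2 + 2k3 + k4) = -1.128290
y(0.18) ≈ -1.1283

-1.1283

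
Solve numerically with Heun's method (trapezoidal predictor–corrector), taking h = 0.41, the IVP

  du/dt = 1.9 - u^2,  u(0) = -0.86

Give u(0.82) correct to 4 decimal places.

0.4532

Heun: k1 = f(t_n, u_n); k2 = f(t_n + h, u_n + h·k1); u_{n+1} = u_n + (h/2)·(k1 + k2).
t=0.000000, u=-0.860000:
  k1 = f(0.000000, -0.860000) = 1.160400
  k2 = f(0.410000, -0.384236) = 1.752363
  u ← -0.860000 + (0.41/2)·(1.160400 + 1.752363) = -0.262884
t=0.410000, u=-0.262884:
  k1 = f(0.410000, -0.262884) = 1.830892
  k2 = f(0.820000, 0.487782) = 1.662069
  u ← -0.262884 + (0.41/2)·(1.830892 + 1.662069) = 0.453173
u(0.82) ≈ 0.4532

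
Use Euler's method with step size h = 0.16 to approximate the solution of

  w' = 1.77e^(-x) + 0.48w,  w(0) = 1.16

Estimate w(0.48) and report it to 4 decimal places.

Euler: w_{n+1} = w_n + h·f(x_n, w_n).
x=0.000000, w=1.160000: f=2.326800 → w ← 1.160000 + 0.16·2.326800 = 1.532288
x=0.160000, w=1.532288: f=2.243793 → w ← 1.532288 + 0.16·2.243793 = 1.891295
x=0.320000, w=1.891295: f=2.193105 → w ← 1.891295 + 0.16·2.193105 = 2.242192
w(0.48) ≈ 2.2422

2.2422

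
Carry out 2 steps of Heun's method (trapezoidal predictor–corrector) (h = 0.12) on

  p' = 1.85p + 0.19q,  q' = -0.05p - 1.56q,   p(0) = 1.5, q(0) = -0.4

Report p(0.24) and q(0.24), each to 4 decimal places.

Heun on (p,q): k1 = f(s_n, state_n); k2 = f(s_n + h, state_n + h·k1); state_{n+1} = state_n + (h/2)·(k1 + k2).
0.000000: (1.500000, -0.400000)
  k1 = (2.699000, 0.549000)
  predictor → (1.823880, -0.334120)
  k2 = (3.310695, 0.430033)
  → (1.860582, -0.341258)
0.120000: (1.860582, -0.341258)
  k1 = (3.377237, 0.439333)
  predictor → (2.265850, -0.288538)
  k2 = (4.137001, 0.336827)
  → (2.311436, -0.294688)
(p(0.24), q(0.24)) ≈ (2.3114, -0.2947)

2.3114, -0.2947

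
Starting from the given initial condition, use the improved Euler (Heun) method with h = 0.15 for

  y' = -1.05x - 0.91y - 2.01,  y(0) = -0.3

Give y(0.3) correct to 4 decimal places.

Heun: k1 = f(x_n, y_n); k2 = f(x_n + h, y_n + h·k1); y_{n+1} = y_n + (h/2)·(k1 + k2).
x=0.000000, y=-0.300000:
  k1 = f(0.000000, -0.300000) = -1.737000
  k2 = f(0.150000, -0.560550) = -1.657399
  y ← -0.300000 + (0.15/2)·(-1.737000 + (-1.657399)) = -0.554580
x=0.150000, y=-0.554580:
  k1 = f(0.150000, -0.554580) = -1.662832
  k2 = f(0.300000, -0.804005) = -1.593356
  y ← -0.554580 + (0.15/2)·(-1.662832 + (-1.593356)) = -0.798794
y(0.3) ≈ -0.7988

-0.7988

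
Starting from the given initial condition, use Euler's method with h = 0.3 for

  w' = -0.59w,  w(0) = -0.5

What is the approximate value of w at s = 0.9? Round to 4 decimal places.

-0.2787

Euler: w_{n+1} = w_n + h·f(s_n, w_n).
s=0.000000, w=-0.500000: f=0.295000 → w ← -0.500000 + 0.3·0.295000 = -0.411500
s=0.300000, w=-0.411500: f=0.242785 → w ← -0.411500 + 0.3·0.242785 = -0.338664
s=0.600000, w=-0.338664: f=0.199812 → w ← -0.338664 + 0.3·0.199812 = -0.278721
w(0.9) ≈ -0.2787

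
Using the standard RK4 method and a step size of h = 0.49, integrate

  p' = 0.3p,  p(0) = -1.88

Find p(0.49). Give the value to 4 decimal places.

-2.1777

RK4: k1 = f(s_n, p_n); k2 = f(s_n + h/2, p_n + (h/2)·k1); k3 = f(s_n + h/2, p_n + (h/2)·k2); k4 = f(s_n + h, p_n + h·k3); p_{n+1} = p_n + (h/6)·(k1 + 2k2 + 2k3 + k4).
s=0.000000, p=-1.880000:
  k1 = f(0.000000, -1.880000) = -0.564000
  k2 = f(0.245000, -2.018180) = -0.605454
  k3 = f(0.245000, -2.028336) = -0.608501
  k4 = f(0.490000, -2.178165) = -0.653450
  p ← -1.880000 + (0.49/6)·(k1 + 2k2 + 2k3 + k4) = -2.177704
p(0.49) ≈ -2.1777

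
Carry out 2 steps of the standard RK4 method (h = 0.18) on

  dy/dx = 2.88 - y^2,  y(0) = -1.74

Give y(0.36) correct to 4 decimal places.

-1.8472

RK4: k1 = f(x_n, y_n); k2 = f(x_n + h/2, y_n + (h/2)·k1); k3 = f(x_n + h/2, y_n + (h/2)·k2); k4 = f(x_n + h, y_n + h·k3); y_{n+1} = y_n + (h/6)·(k1 + 2k2 + 2k3 + k4).
x=0.000000, y=-1.740000:
  k1 = f(0.000000, -1.740000) = -0.147600
  k2 = f(0.090000, -1.753284) = -0.194005
  k3 = f(0.090000, -1.757460) = -0.208667
  k4 = f(0.180000, -1.777560) = -0.279720
  y ← -1.740000 + (0.18/6)·(k1 + 2k2 + 2k3 + k4) = -1.776980
x=0.180000, y=-1.776980:
  k1 = f(0.180000, -1.776980) = -0.277658
  k2 = f(0.270000, -1.801969) = -0.367093
  k3 = f(0.270000, -1.810018) = -0.396166
  k4 = f(0.360000, -1.848290) = -0.536175
  y ← -1.776980 + (0.18/6)·(k1 + 2k2 + 2k3 + k4) = -1.847190
y(0.36) ≈ -1.8472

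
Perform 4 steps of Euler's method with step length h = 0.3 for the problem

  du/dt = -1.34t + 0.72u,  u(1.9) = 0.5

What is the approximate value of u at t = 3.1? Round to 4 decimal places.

-3.9355

Euler: u_{n+1} = u_n + h·f(t_n, u_n).
t=1.900000, u=0.500000: f=-2.186000 → u ← 0.500000 + 0.3·(-2.186000) = -0.155800
t=2.200000, u=-0.155800: f=-3.060176 → u ← -0.155800 + 0.3·(-3.060176) = -1.073853
t=2.500000, u=-1.073853: f=-4.123174 → u ← -1.073853 + 0.3·(-4.123174) = -2.310805
t=2.800000, u=-2.310805: f=-5.415780 → u ← -2.310805 + 0.3·(-5.415780) = -3.935539
u(3.1) ≈ -3.9355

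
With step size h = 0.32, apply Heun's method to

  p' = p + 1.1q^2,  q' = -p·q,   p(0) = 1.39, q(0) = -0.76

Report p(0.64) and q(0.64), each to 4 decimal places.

Heun on (p,q): k1 = f(t_n, state_n); k2 = f(t_n + h, state_n + h·k1); state_{n+1} = state_n + (h/2)·(k1 + k2).
0.000000: (1.390000, -0.760000)
  k1 = (2.025360, 1.056400)
  predictor → (2.038115, -0.421952)
  k2 = (2.233963, 0.859987)
  → (2.071492, -0.453378)
0.320000: (2.071492, -0.453378)
  k1 = (2.297599, 0.939169)
  predictor → (2.806723, -0.152844)
  k2 = (2.832421, 0.428991)
  → (2.892295, -0.234473)
(p(0.64), q(0.64)) ≈ (2.8923, -0.2345)

2.8923, -0.2345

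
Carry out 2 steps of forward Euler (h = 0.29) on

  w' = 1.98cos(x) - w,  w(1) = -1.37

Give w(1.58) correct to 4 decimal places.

Euler: w_{n+1} = w_n + h·f(x_n, w_n).
x=1.000000, w=-1.370000: f=2.439799 → w ← -1.370000 + 0.29·2.439799 = -0.662458
x=1.290000, w=-0.662458: f=1.211158 → w ← -0.662458 + 0.29·1.211158 = -0.311223
w(1.58) ≈ -0.3112

-0.3112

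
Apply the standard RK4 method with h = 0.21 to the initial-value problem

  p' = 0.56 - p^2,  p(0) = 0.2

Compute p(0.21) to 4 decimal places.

0.3040

RK4: k1 = f(s_n, p_n); k2 = f(s_n + h/2, p_n + (h/2)·k1); k3 = f(s_n + h/2, p_n + (h/2)·k2); k4 = f(s_n + h, p_n + h·k3); p_{n+1} = p_n + (h/6)·(k1 + 2k2 + 2k3 + k4).
s=0.000000, p=0.200000:
  k1 = f(0.000000, 0.200000) = 0.520000
  k2 = f(0.105000, 0.254600) = 0.495179
  k3 = f(0.105000, 0.251994) = 0.496499
  k4 = f(0.210000, 0.304265) = 0.467423
  p ← 0.200000 + (0.21/6)·(k1 + 2k2 + 2k3 + k4) = 0.303977
p(0.21) ≈ 0.3040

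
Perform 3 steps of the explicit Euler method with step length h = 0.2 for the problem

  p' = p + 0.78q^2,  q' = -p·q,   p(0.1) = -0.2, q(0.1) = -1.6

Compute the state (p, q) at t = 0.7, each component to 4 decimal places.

1.1527, -1.4102

Euler on (p,q): p_{n+1} = p_n + h·p', q_{n+1} = q_n + h·q'.
0.100000: (-0.200000, -1.600000); f=(1.796800, -0.320000) → (0.159360, -1.664000)
0.300000: (0.159360, -1.664000); f=(2.319099, 0.265175) → (0.623180, -1.610965)
0.500000: (0.623180, -1.610965); f=(2.647442, 1.003921) → (1.152668, -1.410181)
(p(0.7), q(0.7)) ≈ (1.1527, -1.4102)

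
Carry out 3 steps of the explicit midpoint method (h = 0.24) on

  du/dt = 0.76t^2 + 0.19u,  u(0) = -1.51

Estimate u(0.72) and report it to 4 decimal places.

-1.6368

Midpoint: k1 = f(t_n, u_n); k2 = f(t_n + h/2, u_n + (h/2)·k1); u_{n+1} = u_n + h·k2.
t=0.000000, u=-1.510000:
  k1 = f(0.000000, -1.510000) = -0.286900
  k2 = f(0.120000, -1.544428) = -0.282497
  u ← -1.510000 + 0.24·(-0.282497) = -1.577799
t=0.240000, u=-1.577799:
  k1 = f(0.240000, -1.577799) = -0.256006
  k2 = f(0.360000, -1.608520) = -0.207123
  u ← -1.577799 + 0.24·(-0.207123) = -1.627509
t=0.480000, u=-1.627509:
  k1 = f(0.480000, -1.627509) = -0.134123
  k2 = f(0.600000, -1.643604) = -0.038685
  u ← -1.627509 + 0.24·(-0.038685) = -1.636793
u(0.72) ≈ -1.6368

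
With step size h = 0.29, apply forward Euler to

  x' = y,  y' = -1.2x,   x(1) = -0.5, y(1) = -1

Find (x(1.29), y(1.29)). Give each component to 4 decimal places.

Euler on (x,y): x_{n+1} = x_n + h·x', y_{n+1} = y_n + h·y'.
1.000000: (-0.500000, -1.000000); f=(-1.000000, 0.600000) → (-0.790000, -0.826000)
(x(1.29), y(1.29)) ≈ (-0.7900, -0.8260)

-0.7900, -0.8260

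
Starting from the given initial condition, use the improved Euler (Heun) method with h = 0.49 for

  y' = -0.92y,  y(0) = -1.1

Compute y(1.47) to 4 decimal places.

-0.3032

Heun: k1 = f(x_n, y_n); k2 = f(x_n + h, y_n + h·k1); y_{n+1} = y_n + (h/2)·(k1 + k2).
x=0.000000, y=-1.100000:
  k1 = f(0.000000, -1.100000) = 1.012000
  k2 = f(0.490000, -0.604120) = 0.555790
  y ← -1.100000 + (0.49/2)·(1.012000 + 0.555790) = -0.715891
x=0.490000, y=-0.715891:
  k1 = f(0.490000, -0.715891) = 0.658620
  k2 = f(0.980000, -0.393168) = 0.361714
  y ← -0.715891 + (0.49/2)·(0.658620 + 0.361714) = -0.465909
x=0.980000, y=-0.465909:
  k1 = f(0.980000, -0.465909) = 0.428637
  k2 = f(1.470000, -0.255877) = 0.235407
  y ← -0.465909 + (0.49/2)·(0.428637 + 0.235407) = -0.303219
y(1.47) ≈ -0.3032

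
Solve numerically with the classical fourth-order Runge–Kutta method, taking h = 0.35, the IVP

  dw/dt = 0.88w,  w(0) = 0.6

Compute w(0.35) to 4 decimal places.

RK4: k1 = f(t_n, w_n); k2 = f(t_n + h/2, w_n + (h/2)·k1); k3 = f(t_n + h/2, w_n + (h/2)·k2); k4 = f(t_n + h, w_n + h·k3); w_{n+1} = w_n + (h/6)·(k1 + 2k2 + 2k3 + k4).
t=0.000000, w=0.600000:
  k1 = f(0.000000, 0.600000) = 0.528000
  k2 = f(0.175000, 0.692400) = 0.609312
  k3 = f(0.175000, 0.706630) = 0.621834
  k4 = f(0.350000, 0.817642) = 0.719525
  w ← 0.600000 + (0.35/6)·(k1 + 2k2 + 2k3 + k4) = 0.816406
w(0.35) ≈ 0.8164

0.8164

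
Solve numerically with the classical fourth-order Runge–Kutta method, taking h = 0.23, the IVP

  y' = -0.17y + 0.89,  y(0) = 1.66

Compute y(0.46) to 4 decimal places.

1.9289

RK4: k1 = f(t_n, y_n); k2 = f(t_n + h/2, y_n + (h/2)·k1); k3 = f(t_n + h/2, y_n + (h/2)·k2); k4 = f(t_n + h, y_n + h·k3); y_{n+1} = y_n + (h/6)·(k1 + 2k2 + 2k3 + k4).
t=0.000000, y=1.660000:
  k1 = f(0.000000, 1.660000) = 0.607800
  k2 = f(0.115000, 1.729897) = 0.595918
  k3 = f(0.115000, 1.728531) = 0.596150
  k4 = f(0.230000, 1.797114) = 0.584491
  y ← 1.660000 + (0.23/6)·(k1 + 2k2 + 2k3 + k4) = 1.797096
t=0.230000, y=1.797096:
  k1 = f(0.230000, 1.797096) = 0.584494
  k2 = f(0.345000, 1.864313) = 0.573067
  k3 = f(0.345000, 1.862999) = 0.573290
  k4 = f(0.460000, 1.928953) = 0.562078
  y ← 1.797096 + (0.23/6)·(k1 + 2k2 + 2k3 + k4) = 1.928936
y(0.46) ≈ 1.9289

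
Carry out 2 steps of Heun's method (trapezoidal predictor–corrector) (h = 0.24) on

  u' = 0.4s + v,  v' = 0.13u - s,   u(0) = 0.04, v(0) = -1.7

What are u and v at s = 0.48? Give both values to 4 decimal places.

Heun on (u,v): k1 = f(s_n, state_n); k2 = f(s_n + h, state_n + h·k1); state_{n+1} = state_n + (h/2)·(k1 + k2).
0.000000: (0.040000, -1.700000)
  k1 = (-1.700000, 0.005200)
  predictor → (-0.368000, -1.698752)
  k2 = (-1.602752, -0.287840)
  → (-0.356330, -1.733917)
0.240000: (-0.356330, -1.733917)
  k1 = (-1.637917, -0.286323)
  predictor → (-0.749430, -1.802634)
  k2 = (-1.610634, -0.577426)
  → (-0.746156, -1.837567)
(u(0.48), v(0.48)) ≈ (-0.7462, -1.8376)

-0.7462, -1.8376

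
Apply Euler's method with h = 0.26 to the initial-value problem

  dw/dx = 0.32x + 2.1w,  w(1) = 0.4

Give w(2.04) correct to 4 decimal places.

Euler: w_{n+1} = w_n + h·f(x_n, w_n).
x=1.000000, w=0.400000: f=1.160000 → w ← 0.400000 + 0.26·1.160000 = 0.701600
x=1.260000, w=0.701600: f=1.876560 → w ← 0.701600 + 0.26·1.876560 = 1.189506
x=1.520000, w=1.189506: f=2.984362 → w ← 1.189506 + 0.26·2.984362 = 1.965440
x=1.780000, w=1.965440: f=4.697023 → w ← 1.965440 + 0.26·4.697023 = 3.186666
w(2.04) ≈ 3.1867

3.1867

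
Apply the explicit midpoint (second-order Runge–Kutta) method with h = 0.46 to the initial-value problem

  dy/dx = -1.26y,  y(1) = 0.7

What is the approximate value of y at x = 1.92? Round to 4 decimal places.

Midpoint: k1 = f(x_n, y_n); k2 = f(x_n + h/2, y_n + (h/2)·k1); y_{n+1} = y_n + h·k2.
x=1.000000, y=0.700000:
  k1 = f(1.000000, 0.700000) = -0.882000
  k2 = f(1.230000, 0.497140) = -0.626396
  y ← 0.700000 + 0.46·(-0.626396) = 0.411858
x=1.460000, y=0.411858:
  k1 = f(1.460000, 0.411858) = -0.518941
  k2 = f(1.690000, 0.292501) = -0.368552
  y ← 0.411858 + 0.46·(-0.368552) = 0.242324
y(1.92) ≈ 0.2423

0.2423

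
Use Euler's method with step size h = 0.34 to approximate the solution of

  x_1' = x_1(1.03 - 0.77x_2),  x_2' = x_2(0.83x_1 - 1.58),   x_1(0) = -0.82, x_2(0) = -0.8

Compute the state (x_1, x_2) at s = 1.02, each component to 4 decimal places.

Euler on (x_1,x_2): x_1_{n+1} = x_1_n + h·x_1', x_2_{n+1} = x_2_n + h·x_2'.
0.000000: (-0.820000, -0.800000); f=(-1.349720, 1.808480) → (-1.278905, -0.185117)
0.340000: (-1.278905, -0.185117); f=(-1.499567, 0.488984) → (-1.788758, -0.018862)
0.680000: (-1.788758, -0.018862); f=(-1.868400, 0.057806) → (-2.424014, 0.000792)
(x_1(1.02), x_2(1.02)) ≈ (-2.4240, 0.0008)

-2.4240, 0.0008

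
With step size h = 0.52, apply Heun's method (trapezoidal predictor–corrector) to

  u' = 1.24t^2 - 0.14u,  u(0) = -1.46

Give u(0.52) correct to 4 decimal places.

-1.2704

Heun: k1 = f(t_n, u_n); k2 = f(t_n + h, u_n + h·k1); u_{n+1} = u_n + (h/2)·(k1 + k2).
t=0.000000, u=-1.460000:
  k1 = f(0.000000, -1.460000) = 0.204400
  k2 = f(0.520000, -1.353712) = 0.524816
  u ← -1.460000 + (0.52/2)·(0.204400 + 0.524816) = -1.270404
u(0.52) ≈ -1.2704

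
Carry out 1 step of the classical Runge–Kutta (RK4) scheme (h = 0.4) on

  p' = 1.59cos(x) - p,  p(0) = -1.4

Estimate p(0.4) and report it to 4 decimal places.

RK4: k1 = f(x_n, p_n); k2 = f(x_n + h/2, p_n + (h/2)·k1); k3 = f(x_n + h/2, p_n + (h/2)·k2); k4 = f(x_n + h, p_n + h·k3); p_{n+1} = p_n + (h/6)·(k1 + 2k2 + 2k3 + k4).
x=0.000000, p=-1.400000:
  k1 = f(0.000000, -1.400000) = 2.990000
  k2 = f(0.200000, -0.802000) = 2.360306
  k3 = f(0.200000, -0.927939) = 2.486245
  k4 = f(0.400000, -0.405502) = 1.869989
  p ← -1.400000 + (0.4/6)·(k1 + 2k2 + 2k3 + k4) = -0.429794
p(0.4) ≈ -0.4298

-0.4298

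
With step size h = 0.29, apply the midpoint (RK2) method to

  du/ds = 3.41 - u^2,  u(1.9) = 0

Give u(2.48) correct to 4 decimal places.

1.4241

Midpoint: k1 = f(s_n, u_n); k2 = f(s_n + h/2, u_n + (h/2)·k1); u_{n+1} = u_n + h·k2.
s=1.900000, u=0.000000:
  k1 = f(1.900000, 0.000000) = 3.410000
  k2 = f(2.045000, 0.494450) = 3.165519
  u ← 0.000000 + 0.29·3.165519 = 0.918001
s=2.190000, u=0.918001:
  k1 = f(2.190000, 0.918001) = 2.567275
  k2 = f(2.335000, 1.290255) = 1.745241
  u ← 0.918001 + 0.29·1.745241 = 1.424120
u(2.48) ≈ 1.4241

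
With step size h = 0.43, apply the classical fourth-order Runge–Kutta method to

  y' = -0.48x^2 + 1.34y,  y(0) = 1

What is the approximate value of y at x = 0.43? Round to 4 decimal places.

1.7639

RK4: k1 = f(x_n, y_n); k2 = f(x_n + h/2, y_n + (h/2)·k1); k3 = f(x_n + h/2, y_n + (h/2)·k2); k4 = f(x_n + h, y_n + h·k3); y_{n+1} = y_n + (h/6)·(k1 + 2k2 + 2k3 + k4).
x=0.000000, y=1.000000:
  k1 = f(0.000000, 1.000000) = 1.340000
  k2 = f(0.215000, 1.288100) = 1.703866
  k3 = f(0.215000, 1.366331) = 1.808696
  k4 = f(0.430000, 1.777739) = 2.293419
  y ← 1.000000 + (0.43/6)·(k1 + 2k2 + 2k3 + k4) = 1.763862
y(0.43) ≈ 1.7639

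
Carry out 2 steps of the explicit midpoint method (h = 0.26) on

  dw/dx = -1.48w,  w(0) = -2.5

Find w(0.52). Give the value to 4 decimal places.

-1.1876

Midpoint: k1 = f(x_n, w_n); k2 = f(x_n + h/2, w_n + (h/2)·k1); w_{n+1} = w_n + h·k2.
x=0.000000, w=-2.500000:
  k1 = f(0.000000, -2.500000) = 3.700000
  k2 = f(0.130000, -2.019000) = 2.988120
  w ← -2.500000 + 0.26·2.988120 = -1.723089
x=0.260000, w=-1.723089:
  k1 = f(0.260000, -1.723089) = 2.550171
  k2 = f(0.390000, -1.391567) = 2.059518
  w ← -1.723089 + 0.26·2.059518 = -1.187614
w(0.52) ≈ -1.1876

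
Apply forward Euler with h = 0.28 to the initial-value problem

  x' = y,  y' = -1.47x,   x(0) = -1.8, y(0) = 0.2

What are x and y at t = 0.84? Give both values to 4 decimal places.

-1.0161, 2.2681

Euler on (x,y): x_{n+1} = x_n + h·x', y_{n+1} = y_n + h·y'.
0.000000: (-1.800000, 0.200000); f=(0.200000, 2.646000) → (-1.744000, 0.940880)
0.280000: (-1.744000, 0.940880); f=(0.940880, 2.563680) → (-1.480554, 1.658710)
0.560000: (-1.480554, 1.658710); f=(1.658710, 2.176414) → (-1.016115, 2.268106)
(x(0.84), y(0.84)) ≈ (-1.0161, 2.2681)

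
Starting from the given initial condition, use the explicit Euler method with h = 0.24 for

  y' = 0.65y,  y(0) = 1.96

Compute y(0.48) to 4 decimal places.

Euler: y_{n+1} = y_n + h·f(s_n, y_n).
s=0.000000, y=1.960000: f=1.274000 → y ← 1.960000 + 0.24·1.274000 = 2.265760
s=0.240000, y=2.265760: f=1.472744 → y ← 2.265760 + 0.24·1.472744 = 2.619219
y(0.48) ≈ 2.6192

2.6192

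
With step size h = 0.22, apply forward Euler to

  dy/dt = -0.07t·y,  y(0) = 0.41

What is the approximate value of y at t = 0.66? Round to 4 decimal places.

0.4058

Euler: y_{n+1} = y_n + h·f(t_n, y_n).
t=0.000000, y=0.410000: f=0.000000 → y ← 0.410000 + 0.22·0.000000 = 0.410000
t=0.220000, y=0.410000: f=-0.006314 → y ← 0.410000 + 0.22·(-0.006314) = 0.408611
t=0.440000, y=0.408611: f=-0.012585 → y ← 0.408611 + 0.22·(-0.012585) = 0.405842
y(0.66) ≈ 0.4058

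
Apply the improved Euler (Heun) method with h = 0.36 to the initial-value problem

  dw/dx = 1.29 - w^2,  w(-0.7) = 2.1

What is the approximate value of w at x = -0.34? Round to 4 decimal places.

Heun: k1 = f(x_n, w_n); k2 = f(x_n + h, w_n + h·k1); w_{n+1} = w_n + (h/2)·(k1 + k2).
x=-0.700000, w=2.100000:
  k1 = f(-0.700000, 2.100000) = -3.120000
  k2 = f(-0.340000, 0.976800) = 0.335862
  w ← 2.100000 + (0.36/2)·(-3.120000 + 0.335862) = 1.598855
w(-0.34) ≈ 1.5989

1.5989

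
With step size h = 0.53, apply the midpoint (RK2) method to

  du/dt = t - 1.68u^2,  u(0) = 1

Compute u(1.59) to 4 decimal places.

0.9925

Midpoint: k1 = f(t_n, u_n); k2 = f(t_n + h/2, u_n + (h/2)·k1); u_{n+1} = u_n + h·k2.
t=0.000000, u=1.000000:
  k1 = f(0.000000, 1.000000) = -1.680000
  k2 = f(0.265000, 0.554800) = -0.252109
  u ← 1.000000 + 0.53·(-0.252109) = 0.866382
t=0.530000, u=0.866382:
  k1 = f(0.530000, 0.866382) = -0.731038
  k2 = f(0.795000, 0.672657) = 0.034855
  u ← 0.866382 + 0.53·0.034855 = 0.884855
t=1.060000, u=0.884855:
  k1 = f(1.060000, 0.884855) = -0.255387
  k2 = f(1.325000, 0.817178) = 0.203131
  u ← 0.884855 + 0.53·0.203131 = 0.992515
u(1.59) ≈ 0.9925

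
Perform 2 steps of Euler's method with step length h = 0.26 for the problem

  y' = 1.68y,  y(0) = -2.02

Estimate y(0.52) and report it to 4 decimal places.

Euler: y_{n+1} = y_n + h·f(t_n, y_n).
t=0.000000, y=-2.020000: f=-3.393600 → y ← -2.020000 + 0.26·(-3.393600) = -2.902336
t=0.260000, y=-2.902336: f=-4.875924 → y ← -2.902336 + 0.26·(-4.875924) = -4.170076
y(0.52) ≈ -4.1701

-4.1701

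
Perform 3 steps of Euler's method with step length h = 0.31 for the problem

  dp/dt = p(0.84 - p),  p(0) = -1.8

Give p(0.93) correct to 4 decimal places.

-26.5756

Euler: p_{n+1} = p_n + h·f(t_n, p_n).
t=0.000000, p=-1.800000: f=-4.752000 → p ← -1.800000 + 0.31·(-4.752000) = -3.273120
t=0.310000, p=-3.273120: f=-13.462735 → p ← -3.273120 + 0.31·(-13.462735) = -7.446568
t=0.620000, p=-7.446568: f=-61.706491 → p ← -7.446568 + 0.31·(-61.706491) = -26.575580
p(0.93) ≈ -26.5756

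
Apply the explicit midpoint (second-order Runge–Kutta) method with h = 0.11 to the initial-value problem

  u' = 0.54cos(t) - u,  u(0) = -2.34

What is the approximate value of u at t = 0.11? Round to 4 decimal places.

-2.0407

Midpoint: k1 = f(t_n, u_n); k2 = f(t_n + h/2, u_n + (h/2)·k1); u_{n+1} = u_n + h·k2.
t=0.000000, u=-2.340000:
  k1 = f(0.000000, -2.340000) = 2.880000
  k2 = f(0.055000, -2.181600) = 2.720783
  u ← -2.340000 + 0.11·2.720783 = -2.040714
u(0.11) ≈ -2.0407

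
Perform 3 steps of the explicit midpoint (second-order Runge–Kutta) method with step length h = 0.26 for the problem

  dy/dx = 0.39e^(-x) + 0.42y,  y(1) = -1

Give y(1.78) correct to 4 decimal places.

-1.2929

Midpoint: k1 = f(x_n, y_n); k2 = f(x_n + h/2, y_n + (h/2)·k1); y_{n+1} = y_n + h·k2.
x=1.000000, y=-1.000000:
  k1 = f(1.000000, -1.000000) = -0.276527
  k2 = f(1.130000, -1.035949) = -0.309115
  y ← -1.000000 + 0.26·(-0.309115) = -1.080370
x=1.260000, y=-1.080370:
  k1 = f(1.260000, -1.080370) = -0.343130
  k2 = f(1.390000, -1.124977) = -0.375351
  y ← -1.080370 + 0.26·(-0.375351) = -1.177961
x=1.520000, y=-1.177961:
  k1 = f(1.520000, -1.177961) = -0.409446
  k2 = f(1.650000, -1.231189) = -0.442200
  y ← -1.177961 + 0.26·(-0.442200) = -1.292933
y(1.78) ≈ -1.2929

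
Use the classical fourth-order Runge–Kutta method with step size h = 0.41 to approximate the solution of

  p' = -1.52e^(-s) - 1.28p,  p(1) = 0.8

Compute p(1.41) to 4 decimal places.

RK4: k1 = f(s_n, p_n); k2 = f(s_n + h/2, p_n + (h/2)·k1); k3 = f(s_n + h/2, p_n + (h/2)·k2); k4 = f(s_n + h, p_n + h·k3); p_{n+1} = p_n + (h/6)·(k1 + 2k2 + 2k3 + k4).
s=1.000000, p=0.800000:
  k1 = f(1.000000, 0.800000) = -1.583177
  k2 = f(1.205000, 0.475449) = -1.064106
  k3 = f(1.205000, 0.581858) = -1.200310
  k4 = f(1.410000, 0.307873) = -0.765175
  p ← 0.800000 + (0.41/6)·(k1 + 2k2 + 2k3 + k4) = 0.330059
p(1.41) ≈ 0.3301

0.3301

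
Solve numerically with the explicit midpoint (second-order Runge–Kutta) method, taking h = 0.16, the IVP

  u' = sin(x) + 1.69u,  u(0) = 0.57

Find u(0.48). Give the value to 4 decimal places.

Midpoint: k1 = f(x_n, u_n); k2 = f(x_n + h/2, u_n + (h/2)·k1); u_{n+1} = u_n + h·k2.
x=0.000000, u=0.570000:
  k1 = f(0.000000, 0.570000) = 0.963300
  k2 = f(0.080000, 0.647064) = 1.173453
  u ← 0.570000 + 0.16·1.173453 = 0.757752
x=0.160000, u=0.757752:
  k1 = f(0.160000, 0.757752) = 1.439920
  k2 = f(0.240000, 0.872946) = 1.712981
  u ← 0.757752 + 0.16·1.712981 = 1.031829
x=0.320000, u=1.031829:
  k1 = f(0.320000, 1.031829) = 2.058358
  k2 = f(0.400000, 1.196498) = 2.411500
  u ← 1.031829 + 0.16·2.411500 = 1.417670
u(0.48) ≈ 1.4177

1.4177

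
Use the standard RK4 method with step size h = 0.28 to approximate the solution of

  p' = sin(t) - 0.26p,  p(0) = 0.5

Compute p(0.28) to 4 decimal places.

RK4: k1 = f(t_n, p_n); k2 = f(t_n + h/2, p_n + (h/2)·k1); k3 = f(t_n + h/2, p_n + (h/2)·k2); k4 = f(t_n + h, p_n + h·k3); p_{n+1} = p_n + (h/6)·(k1 + 2k2 + 2k3 + k4).
t=0.000000, p=0.500000:
  k1 = f(0.000000, 0.500000) = -0.130000
  k2 = f(0.140000, 0.481800) = 0.014275
  k3 = f(0.140000, 0.501999) = 0.009024
  k4 = f(0.280000, 0.502527) = 0.145699
  p ← 0.500000 + (0.28/6)·(k1 + 2k2 + 2k3 + k4) = 0.502907
p(0.28) ≈ 0.5029

0.5029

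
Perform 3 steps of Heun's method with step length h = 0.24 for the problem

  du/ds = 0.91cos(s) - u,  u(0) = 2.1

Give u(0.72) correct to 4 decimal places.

1.4440

Heun: k1 = f(s_n, u_n); k2 = f(s_n + h, u_n + h·k1); u_{n+1} = u_n + (h/2)·(k1 + k2).
s=0.000000, u=2.100000:
  k1 = f(0.000000, 2.100000) = -1.190000
  k2 = f(0.240000, 1.814400) = -0.930482
  u ← 2.100000 + (0.24/2)·(-1.190000 + (-0.930482)) = 1.845542
s=0.240000, u=1.845542:
  k1 = f(0.240000, 1.845542) = -0.961625
  k2 = f(0.480000, 1.614752) = -0.807587
  u ← 1.845542 + (0.24/2)·(-0.961625 + (-0.807587)) = 1.633237
s=0.480000, u=1.633237:
  k1 = f(0.480000, 1.633237) = -0.826071
  k2 = f(0.720000, 1.434980) = -0.750836
  u ← 1.633237 + (0.24/2)·(-0.826071 + (-0.750836)) = 1.444008
u(0.72) ≈ 1.4440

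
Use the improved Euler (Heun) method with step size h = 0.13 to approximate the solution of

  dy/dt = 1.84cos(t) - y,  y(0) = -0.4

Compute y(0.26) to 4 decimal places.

Heun: k1 = f(t_n, y_n); k2 = f(t_n + h, y_n + h·k1); y_{n+1} = y_n + (h/2)·(k1 + k2).
t=0.000000, y=-0.400000:
  k1 = f(0.000000, -0.400000) = 2.240000
  k2 = f(0.130000, -0.108800) = 1.933274
  y ← -0.400000 + (0.13/2)·(2.240000 + 1.933274) = -0.128737
t=0.130000, y=-0.128737:
  k1 = f(0.130000, -0.128737) = 1.953211
  k2 = f(0.260000, 0.125180) = 1.652977
  y ← -0.128737 + (0.13/2)·(1.953211 + 1.652977) = 0.105665
y(0.26) ≈ 0.1057

0.1057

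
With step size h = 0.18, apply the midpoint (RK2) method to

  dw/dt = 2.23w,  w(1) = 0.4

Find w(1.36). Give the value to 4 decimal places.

0.8785

Midpoint: k1 = f(t_n, w_n); k2 = f(t_n + h/2, w_n + (h/2)·k1); w_{n+1} = w_n + h·k2.
t=1.000000, w=0.400000:
  k1 = f(1.000000, 0.400000) = 0.892000
  k2 = f(1.090000, 0.480280) = 1.071024
  w ← 0.400000 + 0.18·1.071024 = 0.592784
t=1.180000, w=0.592784:
  k1 = f(1.180000, 0.592784) = 1.321909
  k2 = f(1.270000, 0.711756) = 1.587216
  w ← 0.592784 + 0.18·1.587216 = 0.878483
w(1.36) ≈ 0.8785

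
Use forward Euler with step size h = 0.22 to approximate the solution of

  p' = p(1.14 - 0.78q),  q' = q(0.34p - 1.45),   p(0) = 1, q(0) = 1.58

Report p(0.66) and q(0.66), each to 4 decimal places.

1.1232, 0.6824

Euler on (p,q): p_{n+1} = p_n + h·p', q_{n+1} = q_n + h·q'.
0.000000: (1.000000, 1.580000); f=(-0.092400, -1.753800) → (0.979672, 1.194164)
0.220000: (0.979672, 1.194164); f=(0.204313, -1.333776) → (1.024621, 0.900733)
0.440000: (1.024621, 0.900733); f=(0.448198, -0.992274) → (1.123224, 0.682433)
(p(0.66), q(0.66)) ≈ (1.1232, 0.6824)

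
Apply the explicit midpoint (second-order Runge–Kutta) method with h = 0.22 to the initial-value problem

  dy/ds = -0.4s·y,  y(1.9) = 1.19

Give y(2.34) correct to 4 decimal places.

Midpoint: k1 = f(s_n, y_n); k2 = f(s_n + h/2, y_n + (h/2)·k1); y_{n+1} = y_n + h·k2.
s=1.900000, y=1.190000:
  k1 = f(1.900000, 1.190000) = -0.904400
  k2 = f(2.010000, 1.090516) = -0.876775
  y ← 1.190000 + 0.22·(-0.876775) = 0.997110
s=2.120000, y=0.997110:
  k1 = f(2.120000, 0.997110) = -0.845549
  k2 = f(2.230000, 0.904099) = -0.806456
  y ← 0.997110 + 0.22·(-0.806456) = 0.819689
y(2.34) ≈ 0.8197

0.8197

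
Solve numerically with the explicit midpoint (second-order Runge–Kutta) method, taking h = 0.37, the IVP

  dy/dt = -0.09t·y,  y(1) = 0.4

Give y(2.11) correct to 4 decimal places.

0.3423

Midpoint: k1 = f(t_n, y_n); k2 = f(t_n + h/2, y_n + (h/2)·k1); y_{n+1} = y_n + h·k2.
t=1.000000, y=0.400000:
  k1 = f(1.000000, 0.400000) = -0.036000
  k2 = f(1.185000, 0.393340) = -0.041950
  y ← 0.400000 + 0.37·(-0.041950) = 0.384479
t=1.370000, y=0.384479:
  k1 = f(1.370000, 0.384479) = -0.047406
  k2 = f(1.555000, 0.375708) = -0.052580
  y ← 0.384479 + 0.37·(-0.052580) = 0.365024
t=1.740000, y=0.365024:
  k1 = f(1.740000, 0.365024) = -0.057163
  k2 = f(1.925000, 0.354449) = -0.061408
  y ← 0.365024 + 0.37·(-0.061408) = 0.342303
y(2.11) ≈ 0.3423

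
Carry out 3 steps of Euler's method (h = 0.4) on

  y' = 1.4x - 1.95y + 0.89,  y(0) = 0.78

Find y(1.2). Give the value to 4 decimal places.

Euler: y_{n+1} = y_n + h·f(x_n, y_n).
x=0.000000, y=0.780000: f=-0.631000 → y ← 0.780000 + 0.4·(-0.631000) = 0.527600
x=0.400000, y=0.527600: f=0.421180 → y ← 0.527600 + 0.4·0.421180 = 0.696072
x=0.800000, y=0.696072: f=0.652660 → y ← 0.696072 + 0.4·0.652660 = 0.957136
y(1.2) ≈ 0.9571

0.9571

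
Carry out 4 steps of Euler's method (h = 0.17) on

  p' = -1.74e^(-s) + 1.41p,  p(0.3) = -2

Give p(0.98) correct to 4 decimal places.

-5.7504

Euler: p_{n+1} = p_n + h·f(s_n, p_n).
s=0.300000, p=-2.000000: f=-4.109024 → p ← -2.000000 + 0.17·(-4.109024) = -2.698534
s=0.470000, p=-2.698534: f=-4.892437 → p ← -2.698534 + 0.17·(-4.892437) = -3.530248
s=0.640000, p=-3.530248: f=-5.895139 → p ← -3.530248 + 0.17·(-5.895139) = -4.532422
s=0.810000, p=-4.532422: f=-7.164768 → p ← -4.532422 + 0.17·(-7.164768) = -5.750432
p(0.98) ≈ -5.7504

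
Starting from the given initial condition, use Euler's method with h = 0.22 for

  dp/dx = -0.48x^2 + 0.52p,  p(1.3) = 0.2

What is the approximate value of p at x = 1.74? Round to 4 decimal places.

-0.1945

Euler: p_{n+1} = p_n + h·f(x_n, p_n).
x=1.300000, p=0.200000: f=-0.707200 → p ← 0.200000 + 0.22·(-0.707200) = 0.044416
x=1.520000, p=0.044416: f=-1.085896 → p ← 0.044416 + 0.22·(-1.085896) = -0.194481
p(1.74) ≈ -0.1945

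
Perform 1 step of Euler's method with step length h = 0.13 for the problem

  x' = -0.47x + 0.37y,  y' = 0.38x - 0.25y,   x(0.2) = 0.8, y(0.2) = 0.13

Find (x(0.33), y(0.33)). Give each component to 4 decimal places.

Euler on (x,y): x_{n+1} = x_n + h·x', y_{n+1} = y_n + h·y'.
0.200000: (0.800000, 0.130000); f=(-0.327900, 0.271500) → (0.757373, 0.165295)
(x(0.33), y(0.33)) ≈ (0.7574, 0.1653)

0.7574, 0.1653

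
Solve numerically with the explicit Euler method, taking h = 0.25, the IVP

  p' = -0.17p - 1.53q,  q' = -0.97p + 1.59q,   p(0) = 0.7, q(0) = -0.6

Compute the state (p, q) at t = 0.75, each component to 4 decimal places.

1.8166, -2.5765

Euler on (p,q): p_{n+1} = p_n + h·p', q_{n+1} = q_n + h·q'.
0.000000: (0.700000, -0.600000); f=(0.799000, -1.633000) → (0.899750, -1.008250)
0.250000: (0.899750, -1.008250); f=(1.389665, -2.475875) → (1.247166, -1.627219)
0.500000: (1.247166, -1.627219); f=(2.277626, -3.797029) → (1.816573, -2.576476)
(p(0.75), q(0.75)) ≈ (1.8166, -2.5765)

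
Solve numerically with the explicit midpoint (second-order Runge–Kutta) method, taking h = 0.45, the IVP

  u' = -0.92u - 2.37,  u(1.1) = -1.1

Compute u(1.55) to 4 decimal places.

-1.5846

Midpoint: k1 = f(s_n, u_n); k2 = f(s_n + h/2, u_n + (h/2)·k1); u_{n+1} = u_n + h·k2.
s=1.100000, u=-1.100000:
  k1 = f(1.100000, -1.100000) = -1.358000
  k2 = f(1.325000, -1.405550) = -1.076894
  u ← -1.100000 + 0.45·(-1.076894) = -1.584602
u(1.55) ≈ -1.5846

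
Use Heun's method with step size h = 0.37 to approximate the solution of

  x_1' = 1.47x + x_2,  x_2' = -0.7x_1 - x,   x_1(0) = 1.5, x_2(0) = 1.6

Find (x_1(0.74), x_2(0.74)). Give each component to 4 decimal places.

2.6902, 0.2346

Heun on (x_1,x_2): k1 = f(x_n, state_n); k2 = f(x_n + h, state_n + h·k1); state_{n+1} = state_n + (h/2)·(k1 + k2).
0.000000: (1.500000, 1.600000)
  k1 = (1.600000, -1.050000)
  predictor → (2.092000, 1.211500)
  k2 = (1.755400, -1.834400)
  → (2.120749, 1.066386)
0.370000: (2.120749, 1.066386)
  k1 = (1.610286, -1.854524)
  predictor → (2.716555, 0.380212)
  k2 = (1.468012, -2.641588)
  → (2.690234, 0.234605)
(x_1(0.74), x_2(0.74)) ≈ (2.6902, 0.2346)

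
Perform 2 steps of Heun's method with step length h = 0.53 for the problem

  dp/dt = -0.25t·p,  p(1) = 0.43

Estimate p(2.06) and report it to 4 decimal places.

Heun: k1 = f(t_n, p_n); k2 = f(t_n + h, p_n + h·k1); p_{n+1} = p_n + (h/2)·(k1 + k2).
t=1.000000, p=0.430000:
  k1 = f(1.000000, 0.430000) = -0.107500
  k2 = f(1.530000, 0.373025) = -0.142682
  p ← 0.430000 + (0.53/2)·(-0.107500 + (-0.142682)) = 0.363702
t=1.530000, p=0.363702:
  k1 = f(1.530000, 0.363702) = -0.139116
  k2 = f(2.060000, 0.289970) = -0.149335
  p ← 0.363702 + (0.53/2)·(-0.139116 + (-0.149335)) = 0.287262
p(2.06) ≈ 0.2873

0.2873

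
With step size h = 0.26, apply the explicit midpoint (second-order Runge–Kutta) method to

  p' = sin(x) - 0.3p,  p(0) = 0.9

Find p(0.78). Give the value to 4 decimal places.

0.9826

Midpoint: k1 = f(x_n, p_n); k2 = f(x_n + h/2, p_n + (h/2)·k1); p_{n+1} = p_n + h·k2.
x=0.000000, p=0.900000:
  k1 = f(0.000000, 0.900000) = -0.270000
  k2 = f(0.130000, 0.864900) = -0.129836
  p ← 0.900000 + 0.26·(-0.129836) = 0.866243
x=0.260000, p=0.866243:
  k1 = f(0.260000, 0.866243) = -0.002792
  k2 = f(0.390000, 0.865880) = 0.120425
  p ← 0.866243 + 0.26·0.120425 = 0.897553
x=0.520000, p=0.897553:
  k1 = f(0.520000, 0.897553) = 0.227614
  k2 = f(0.650000, 0.927143) = 0.327044
  p ← 0.897553 + 0.26·0.327044 = 0.982584
p(0.78) ≈ 0.9826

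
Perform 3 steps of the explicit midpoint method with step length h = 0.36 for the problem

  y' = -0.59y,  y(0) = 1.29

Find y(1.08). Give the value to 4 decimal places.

0.6860

Midpoint: k1 = f(t_n, y_n); k2 = f(t_n + h/2, y_n + (h/2)·k1); y_{n+1} = y_n + h·k2.
t=0.000000, y=1.290000:
  k1 = f(0.000000, 1.290000) = -0.761100
  k2 = f(0.180000, 1.153002) = -0.680271
  y ← 1.290000 + 0.36·(-0.680271) = 1.045102
t=0.360000, y=1.045102:
  k1 = f(0.360000, 1.045102) = -0.616610
  k2 = f(0.540000, 0.934113) = -0.551126
  y ← 1.045102 + 0.36·(-0.551126) = 0.846697
t=0.720000, y=0.846697:
  k1 = f(0.720000, 0.846697) = -0.499551
  k2 = f(0.900000, 0.756778) = -0.446499
  y ← 0.846697 + 0.36·(-0.446499) = 0.685957
y(1.08) ≈ 0.6860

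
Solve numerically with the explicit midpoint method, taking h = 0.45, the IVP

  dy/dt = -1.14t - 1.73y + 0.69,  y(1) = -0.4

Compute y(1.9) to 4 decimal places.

Midpoint: k1 = f(t_n, y_n); k2 = f(t_n + h/2, y_n + (h/2)·k1); y_{n+1} = y_n + h·k2.
t=1.000000, y=-0.400000:
  k1 = f(1.000000, -0.400000) = 0.242000
  k2 = f(1.225000, -0.345550) = -0.108699
  y ← -0.400000 + 0.45·(-0.108699) = -0.448914
t=1.450000, y=-0.448914:
  k1 = f(1.450000, -0.448914) = -0.186378
  k2 = f(1.675000, -0.490849) = -0.370330
  y ← -0.448914 + 0.45·(-0.370330) = -0.615563
y(1.9) ≈ -0.6156

-0.6156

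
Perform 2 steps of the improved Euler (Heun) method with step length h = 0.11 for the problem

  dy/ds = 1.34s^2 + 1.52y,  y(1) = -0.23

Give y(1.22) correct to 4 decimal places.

Heun: k1 = f(s_n, y_n); k2 = f(s_n + h, y_n + h·k1); y_{n+1} = y_n + (h/2)·(k1 + k2).
s=1.000000, y=-0.230000:
  k1 = f(1.000000, -0.230000) = 0.990400
  k2 = f(1.110000, -0.121056) = 1.467009
  y ← -0.230000 + (0.11/2)·(0.990400 + 1.467009) = -0.094843
s=1.110000, y=-0.094843:
  k1 = f(1.110000, -0.094843) = 1.506853
  k2 = f(1.220000, 0.070911) = 2.102241
  y ← -0.094843 + (0.11/2)·(1.506853 + 2.102241) = 0.103658
y(1.22) ≈ 0.1037

0.1037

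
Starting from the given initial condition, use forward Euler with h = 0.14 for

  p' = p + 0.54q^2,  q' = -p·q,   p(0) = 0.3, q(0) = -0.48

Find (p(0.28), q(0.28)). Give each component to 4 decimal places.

0.4257, -0.4367

Euler on (p,q): p_{n+1} = p_n + h·p', q_{n+1} = q_n + h·q'.
0.000000: (0.300000, -0.480000); f=(0.424416, 0.144000) → (0.359418, -0.459840)
0.140000: (0.359418, -0.459840); f=(0.473603, 0.165275) → (0.425723, -0.436702)
(p(0.28), q(0.28)) ≈ (0.4257, -0.4367)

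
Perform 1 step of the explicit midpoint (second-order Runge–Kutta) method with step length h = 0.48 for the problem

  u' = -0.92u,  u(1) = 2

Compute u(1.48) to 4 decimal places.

1.3118

Midpoint: k1 = f(x_n, u_n); k2 = f(x_n + h/2, u_n + (h/2)·k1); u_{n+1} = u_n + h·k2.
x=1.000000, u=2.000000:
  k1 = f(1.000000, 2.000000) = -1.840000
  k2 = f(1.240000, 1.558400) = -1.433728
  u ← 2.000000 + 0.48·(-1.433728) = 1.311811
u(1.48) ≈ 1.3118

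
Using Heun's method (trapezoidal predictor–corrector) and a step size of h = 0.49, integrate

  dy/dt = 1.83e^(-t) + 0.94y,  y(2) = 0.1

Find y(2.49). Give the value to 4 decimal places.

Heun: k1 = f(t_n, y_n); k2 = f(t_n + h, y_n + h·k1); y_{n+1} = y_n + (h/2)·(k1 + k2).
t=2.000000, y=0.100000:
  k1 = f(2.000000, 0.100000) = 0.341664
  k2 = f(2.490000, 0.267415) = 0.403095
  y ← 0.100000 + (0.49/2)·(0.341664 + 0.403095) = 0.282466
y(2.49) ≈ 0.2825

0.2825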